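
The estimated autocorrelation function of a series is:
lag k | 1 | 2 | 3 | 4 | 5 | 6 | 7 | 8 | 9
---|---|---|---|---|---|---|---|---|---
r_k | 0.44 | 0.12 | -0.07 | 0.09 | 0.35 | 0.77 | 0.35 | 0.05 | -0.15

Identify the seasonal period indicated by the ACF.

The largest autocorrelation is r_6 = 0.77; the remaining lags stay at or below 0.44. The elevated value at lag 1 (0.44), dropping to 0.12 at lag 2, reflects decaying short-term dependence rather than seasonality.
The dominant spike at lag 6 indicates a seasonal period of 6.

6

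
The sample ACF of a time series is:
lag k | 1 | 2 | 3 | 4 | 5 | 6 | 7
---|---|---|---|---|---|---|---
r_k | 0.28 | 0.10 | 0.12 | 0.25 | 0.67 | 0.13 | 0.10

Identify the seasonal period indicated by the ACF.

5

The largest autocorrelation is r_5 = 0.67; the remaining lags stay at or below 0.28. The elevated value at lag 1 (0.28), dropping to 0.10 at lag 2, reflects decaying short-term dependence rather than seasonality.
The dominant spike at lag 5 indicates a seasonal period of 5.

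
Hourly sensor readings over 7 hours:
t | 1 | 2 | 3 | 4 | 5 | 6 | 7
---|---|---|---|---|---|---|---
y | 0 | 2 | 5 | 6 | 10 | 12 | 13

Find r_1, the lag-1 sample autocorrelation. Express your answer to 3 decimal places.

0.598

Mean ȳ = (0 + 2 + 5 + 6 + 10 + 12 + 13)/7 = 6.8571
Numerator Σ_{t=1}^{6}(y_t−ȳ)(y_{t+1}−ȳ) = 88.9796
Denominator Σ(y_t−ȳ)² = 148.8571
r_1 = 88.9796 / 148.8571 = 0.598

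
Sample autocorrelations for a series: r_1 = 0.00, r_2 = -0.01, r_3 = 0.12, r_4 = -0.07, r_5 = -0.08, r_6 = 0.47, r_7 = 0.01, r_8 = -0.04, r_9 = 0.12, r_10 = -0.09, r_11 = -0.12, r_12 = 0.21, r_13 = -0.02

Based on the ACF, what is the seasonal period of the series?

6

The largest autocorrelation is r_6 = 0.47, with a weaker echo at lag 12 (0.21); the remaining lags stay at or below 0.12.
The dominant spike at lag 6 indicates a seasonal period of 6.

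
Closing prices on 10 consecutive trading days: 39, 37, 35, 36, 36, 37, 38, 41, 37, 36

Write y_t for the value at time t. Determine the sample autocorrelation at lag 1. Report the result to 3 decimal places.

Mean ȳ = (39 + 37 + 35 + 36 + 36 + 37 + 38 + 41 + 37 + 36)/10 = 37.2000
Numerator Σ_{t=1}^{9}(y_t−ȳ)(y_{t+1}−ȳ) = 6.7600
Denominator Σ(y_t−ȳ)² = 27.6000
r_1 = 6.7600 / 27.6000 = 0.245

0.245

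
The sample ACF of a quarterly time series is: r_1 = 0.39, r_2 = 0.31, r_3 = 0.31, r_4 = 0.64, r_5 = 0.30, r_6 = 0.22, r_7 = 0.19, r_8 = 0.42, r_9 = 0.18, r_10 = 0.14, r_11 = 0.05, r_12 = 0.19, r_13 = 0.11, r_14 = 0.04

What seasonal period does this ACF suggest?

The largest autocorrelation is r_4 = 0.64, with a weaker echo at lag 8 (0.42); the remaining lags stay at or below 0.39. The elevated value at lag 1 (0.39), dropping to 0.31 at lag 2, reflects decaying short-term dependence rather than seasonality.
The dominant spike at lag 4 indicates a seasonal period of 4.

4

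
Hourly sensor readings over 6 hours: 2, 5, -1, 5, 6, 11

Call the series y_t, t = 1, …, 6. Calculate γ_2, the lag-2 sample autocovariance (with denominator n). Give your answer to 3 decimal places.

Mean ȳ = (2 + 5 − 1 + 5 + 6 + 11)/6 = 4.6667
Deviations: -2.6667, 0.3333, -5.6667, 0.3333, 1.3333, 6.3333
Σ_{t=1}^{4}(y_t−ȳ)(y_{t+2}−ȳ) = 9.7778
γ_2 = 9.7778 / 6 = 1.630

1.630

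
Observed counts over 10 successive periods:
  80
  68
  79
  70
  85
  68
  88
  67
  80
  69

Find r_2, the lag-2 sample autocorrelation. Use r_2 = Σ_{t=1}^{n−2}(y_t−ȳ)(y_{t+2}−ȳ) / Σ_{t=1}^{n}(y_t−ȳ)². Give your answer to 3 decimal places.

0.765

Mean ȳ = (80 + 68 + 79 + 70 + 85 + 68 + 88 + 67 + 80 + 69)/10 = 75.4000
Numerator Σ_{t=1}^{8}(y_t−ȳ)(y_{t+2}−ȳ) = 425.8800
Denominator Σ(y_t−ȳ)² = 556.4000
r_2 = 425.8800 / 556.4000 = 0.765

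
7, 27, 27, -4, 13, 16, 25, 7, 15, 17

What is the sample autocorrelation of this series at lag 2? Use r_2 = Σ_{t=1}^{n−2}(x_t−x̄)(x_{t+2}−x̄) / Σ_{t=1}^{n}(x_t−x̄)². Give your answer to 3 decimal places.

Mean x̄ = (7 + 27 + 27 − 4 + 13 + 16 + 25 + 7 + 15 + 17)/10 = 15.0000
Numerator Σ_{t=1}^{8}(x_t−x̄)(x_{t+2}−x̄) = -411.0000
Denominator Σ(x_t−x̄)² = 886.0000
r_2 = -411.0000 / 886.0000 = -0.464

-0.464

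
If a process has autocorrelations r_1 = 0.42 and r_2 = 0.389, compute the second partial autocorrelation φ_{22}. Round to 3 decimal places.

φ_{22} = (r_2 − r_1²) / (1 − r_1²)
r_1² = (0.42)² = 0.1764
Numerator = 0.389 − 0.1764 = 0.2126; denominator = 1 − 0.1764 = 0.8236
φ_{22} = 0.2126 / 0.8236 = 0.258

0.258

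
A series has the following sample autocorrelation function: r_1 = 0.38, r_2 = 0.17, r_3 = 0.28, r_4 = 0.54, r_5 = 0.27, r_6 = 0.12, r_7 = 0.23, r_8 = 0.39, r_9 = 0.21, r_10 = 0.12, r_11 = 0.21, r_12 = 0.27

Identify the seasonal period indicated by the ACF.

The largest autocorrelation is r_4 = 0.54, with a weaker echo at lag 8 (0.39); the remaining lags stay at or below 0.38. The elevated value at lag 1 (0.38), dropping to 0.17 at lag 2, reflects decaying short-term dependence rather than seasonality.
The dominant spike at lag 4 indicates a seasonal period of 4.

4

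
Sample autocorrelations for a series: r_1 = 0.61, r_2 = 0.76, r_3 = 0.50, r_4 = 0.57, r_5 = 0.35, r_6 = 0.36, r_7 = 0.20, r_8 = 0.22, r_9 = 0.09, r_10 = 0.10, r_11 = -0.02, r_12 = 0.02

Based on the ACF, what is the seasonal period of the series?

The largest autocorrelation is r_2 = 0.76; the remaining lags stay at or below 0.61.
The dominant spike at lag 2 indicates a seasonal period of 2.

2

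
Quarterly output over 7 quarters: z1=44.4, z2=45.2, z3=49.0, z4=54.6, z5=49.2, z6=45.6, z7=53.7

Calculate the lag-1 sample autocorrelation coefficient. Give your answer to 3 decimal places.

0.016

Mean z̄ = (44.4 + 45.2 + 49.0 + 54.6 + 49.2 + 45.6 + 53.7)/7 = 48.8143
Deviations from mean: -4.4143, -3.6143, 0.1857, 5.7857, 0.3857, -3.2143, 4.8857
Σ(z_t−z̄)(z_{t+1}−z̄) = (15.9545) + (-0.6712) + (1.0745) + (2.2316) + (-1.2398) + (-15.7041) = 1.6455
Denominator Σ(z_t−z̄)² = 100.4086
r_1 = 1.6455 / 100.4086 = 0.016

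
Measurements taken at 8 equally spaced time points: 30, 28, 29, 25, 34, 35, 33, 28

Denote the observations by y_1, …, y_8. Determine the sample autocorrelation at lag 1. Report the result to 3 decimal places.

0.179

Mean ȳ = (30 + 28 + 29 + 25 + 34 + 35 + 33 + 28)/8 = 30.2500
Deviations from mean: -0.2500, -2.2500, -1.2500, -5.2500, 3.7500, 4.7500, 2.7500, -2.2500
Σ(y_t−ȳ)(y_{t+1}−ȳ) = (0.5625) + (2.8125) + (6.5625) + (-19.6875) + (17.8125) + (13.0625) + (-6.1875) = 14.9375
Denominator Σ(y_t−ȳ)² = 83.5000
r_1 = 14.9375 / 83.5000 = 0.179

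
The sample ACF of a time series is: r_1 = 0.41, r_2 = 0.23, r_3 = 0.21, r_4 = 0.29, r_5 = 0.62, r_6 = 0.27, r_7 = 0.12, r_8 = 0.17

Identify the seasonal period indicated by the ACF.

The largest autocorrelation is r_5 = 0.62; the remaining lags stay at or below 0.41. The elevated value at lag 1 (0.41), dropping to 0.23 at lag 2, reflects decaying short-term dependence rather than seasonality.
The dominant spike at lag 5 indicates a seasonal period of 5.

5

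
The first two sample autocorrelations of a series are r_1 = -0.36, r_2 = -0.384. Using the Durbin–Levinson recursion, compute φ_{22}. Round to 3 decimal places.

φ_{22} = (r_2 − r_1²) / (1 − r_1²)
r_1² = (-0.36)² = 0.1296
Numerator = -0.384 − 0.1296 = -0.5136; denominator = 1 − 0.1296 = 0.8704
φ_{22} = -0.5136 / 0.8704 = -0.590

-0.590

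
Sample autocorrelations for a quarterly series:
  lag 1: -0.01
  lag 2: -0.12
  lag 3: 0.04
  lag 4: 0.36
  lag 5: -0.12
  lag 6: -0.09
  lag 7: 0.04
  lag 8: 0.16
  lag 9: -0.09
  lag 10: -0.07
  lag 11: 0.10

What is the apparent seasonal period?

The largest autocorrelation is r_4 = 0.36, with a weaker echo at lag 8 (0.16); the remaining lags stay at or below 0.10.
The dominant spike at lag 4 indicates a seasonal period of 4.

4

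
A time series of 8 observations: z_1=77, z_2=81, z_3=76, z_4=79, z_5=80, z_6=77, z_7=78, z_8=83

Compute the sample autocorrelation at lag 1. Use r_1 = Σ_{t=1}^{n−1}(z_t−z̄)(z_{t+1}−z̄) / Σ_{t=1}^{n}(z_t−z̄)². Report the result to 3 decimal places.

Mean z̄ = (77 + 81 + 76 + 79 + 80 + 77 + 78 + 83)/8 = 78.8750
Deviations from mean: -1.8750, 2.1250, -2.8750, 0.1250, 1.1250, -1.8750, -0.8750, 4.1250
Σ(z_t−z̄)(z_{t+1}−z̄) = (-3.9844) + (-6.1094) + (-0.3594) + (0.1406) + (-2.1094) + (1.6406) + (-3.6094) = -14.3906
Denominator Σ(z_t−z̄)² = 38.8750
r_1 = -14.3906 / 38.8750 = -0.370

-0.370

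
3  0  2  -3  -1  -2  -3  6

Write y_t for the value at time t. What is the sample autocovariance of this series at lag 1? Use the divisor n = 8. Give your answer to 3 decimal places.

Mean ȳ = (3 + 0 + 2 − 3 − 1 − 2 − 3 + 6)/8 = 0.2500
Σ_{t=1}^{7}(y_t−ȳ)(y_{t+1}−ȳ) = -11.3125
γ_1 = -11.3125 / 8 = -1.414

-1.414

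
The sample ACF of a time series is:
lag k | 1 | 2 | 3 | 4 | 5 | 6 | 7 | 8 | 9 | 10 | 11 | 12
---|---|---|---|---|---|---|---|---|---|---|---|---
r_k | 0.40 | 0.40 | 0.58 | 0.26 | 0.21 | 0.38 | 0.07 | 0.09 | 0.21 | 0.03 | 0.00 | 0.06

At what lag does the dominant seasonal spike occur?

3

The largest autocorrelation is r_3 = 0.58; the remaining lags stay at or below 0.40.
The dominant spike at lag 3 indicates a seasonal period of 3.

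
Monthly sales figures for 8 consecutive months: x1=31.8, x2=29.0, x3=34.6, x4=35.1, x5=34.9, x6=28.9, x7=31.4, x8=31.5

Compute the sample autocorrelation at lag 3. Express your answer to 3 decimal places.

-0.494

Mean x̄ = (31.8 + 29.0 + 34.6 + 35.1 + 34.9 + 28.9 + 31.4 + 31.5)/8 = 32.1500
Σ(x_t−x̄)(x_{t+3}−x̄) = (-1.0325) + (-8.6625) + (-7.9625) + (-2.2125) + (-1.7875) = -21.6575
Denominator Σ(x_t−x̄)² = 43.8600
r_3 = -21.6575 / 43.8600 = -0.494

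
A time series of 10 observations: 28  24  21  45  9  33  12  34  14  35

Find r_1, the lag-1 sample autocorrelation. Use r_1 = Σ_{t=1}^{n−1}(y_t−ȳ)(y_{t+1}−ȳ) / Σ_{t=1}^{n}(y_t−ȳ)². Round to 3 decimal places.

-0.785

Mean ȳ = (28 + 24 + 21 + 45 + 9 + 33 + 12 + 34 + 14 + 35)/10 = 25.5000
Numerator Σ_{t=1}^{9}(y_t−ȳ)(y_{t+1}−ȳ) = -953.2500
Denominator Σ(y_t−ȳ)² = 1214.5000
r_1 = -953.2500 / 1214.5000 = -0.785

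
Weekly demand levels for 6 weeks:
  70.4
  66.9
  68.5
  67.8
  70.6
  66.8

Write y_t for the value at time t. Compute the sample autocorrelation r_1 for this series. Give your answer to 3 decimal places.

Mean ȳ = (70.4 + 66.9 + 68.5 + 67.8 + 70.6 + 66.8)/6 = 68.5000
Deviations from mean: 1.9000, -1.6000, 0.0000, -0.7000, 2.1000, -1.7000
Numerator Σ_{t=1}^{5}(y_t−ȳ)(y_{t+1}−ȳ) = -8.0800
Denominator Σ(y_t−ȳ)² = 13.9600
r_1 = -8.0800 / 13.9600 = -0.579

-0.579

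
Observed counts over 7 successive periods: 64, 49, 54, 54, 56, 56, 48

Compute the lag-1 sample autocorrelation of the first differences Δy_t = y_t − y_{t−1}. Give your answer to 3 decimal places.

First differences Δy: -15, 5, 0, 2, 0, -8
Mean of differences = -2.6667
Numerator Σ(Δy_t−Δȳ)(Δy_{t+1}−Δȳ) = -63.4444
Denominator Σ(Δy_t−Δȳ)² = 275.3333
r_1(Δy) = -63.4444 / 275.3333 = -0.230

-0.230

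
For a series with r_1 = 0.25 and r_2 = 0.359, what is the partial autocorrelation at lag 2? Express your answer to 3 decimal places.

φ_{22} = (r_2 − r_1²) / (1 − r_1²)
r_1² = (0.25)² = 0.0625
Numerator = 0.359 − 0.0625 = 0.2965; denominator = 1 − 0.0625 = 0.9375
φ_{22} = 0.2965 / 0.9375 = 0.316

0.316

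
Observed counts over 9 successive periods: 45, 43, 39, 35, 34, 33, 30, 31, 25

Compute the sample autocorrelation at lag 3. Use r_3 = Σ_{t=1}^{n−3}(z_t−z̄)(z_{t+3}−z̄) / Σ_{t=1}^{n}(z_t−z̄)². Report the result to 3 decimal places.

Mean z̄ = (45 + 43 + 39 + 35 + 34 + 33 + 30 + 31 + 25)/9 = 35.0000
Numerator Σ_{t=1}^{6}(z_t−z̄)(z_{t+3}−z̄) = 8.0000
Denominator Σ(z_t−z̄)² = 326.0000
r_3 = 8.0000 / 326.0000 = 0.025

0.025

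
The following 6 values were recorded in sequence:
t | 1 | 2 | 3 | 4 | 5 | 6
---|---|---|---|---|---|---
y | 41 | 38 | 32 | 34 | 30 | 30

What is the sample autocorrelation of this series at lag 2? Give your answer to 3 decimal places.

Mean ȳ = (41 + 38 + 32 + 34 + 30 + 30)/6 = 34.1667
Deviations from mean: 6.8333, 3.8333, -2.1667, -0.1667, -4.1667, -4.1667
Numerator Σ_{t=1}^{4}(y_t−ȳ)(y_{t+2}−ȳ) = -5.7222
Denominator Σ(y_t−ȳ)² = 100.8333
r_2 = -5.7222 / 100.8333 = -0.057

-0.057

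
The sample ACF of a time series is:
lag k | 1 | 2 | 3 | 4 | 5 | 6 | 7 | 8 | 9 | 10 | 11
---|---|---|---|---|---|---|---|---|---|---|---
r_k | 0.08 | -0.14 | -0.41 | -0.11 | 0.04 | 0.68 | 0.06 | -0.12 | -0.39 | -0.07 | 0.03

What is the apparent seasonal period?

6

The largest autocorrelation is r_6 = 0.68; the remaining lags stay at or below 0.08.
The dominant spike at lag 6 indicates a seasonal period of 6.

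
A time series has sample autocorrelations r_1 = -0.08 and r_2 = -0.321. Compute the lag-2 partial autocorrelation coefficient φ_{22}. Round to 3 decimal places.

φ_{22} = (r_2 − r_1²) / (1 − r_1²)
r_1² = (-0.08)² = 0.0064
Numerator = -0.321 − 0.0064 = -0.3274; denominator = 1 − 0.0064 = 0.9936
φ_{22} = -0.3274 / 0.9936 = -0.330

-0.330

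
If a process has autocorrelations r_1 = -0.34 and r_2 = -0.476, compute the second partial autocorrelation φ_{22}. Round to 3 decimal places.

-0.669

φ_{22} = (r_2 − r_1²) / (1 − r_1²)
r_1² = (-0.34)² = 0.1156
Numerator = -0.476 − 0.1156 = -0.5916; denominator = 1 − 0.1156 = 0.8844
φ_{22} = -0.5916 / 0.8844 = -0.669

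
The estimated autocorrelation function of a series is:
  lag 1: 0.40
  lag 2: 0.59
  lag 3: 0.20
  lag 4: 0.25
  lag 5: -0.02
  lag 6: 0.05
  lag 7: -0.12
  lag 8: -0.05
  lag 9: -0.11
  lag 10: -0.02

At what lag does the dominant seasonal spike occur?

The largest autocorrelation is r_2 = 0.59; the remaining lags stay at or below 0.40.
The dominant spike at lag 2 indicates a seasonal period of 2.

2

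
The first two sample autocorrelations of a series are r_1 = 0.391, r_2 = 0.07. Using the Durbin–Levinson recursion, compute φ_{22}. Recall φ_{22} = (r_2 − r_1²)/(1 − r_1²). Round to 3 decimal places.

φ_{22} = (r_2 − r_1²) / (1 − r_1²)
r_1² = (0.391)² = 0.152881
Numerator = 0.07 − 0.1529 = -0.0829; denominator = 1 − 0.1529 = 0.8471
φ_{22} = -0.0829 / 0.8471 = -0.098

-0.098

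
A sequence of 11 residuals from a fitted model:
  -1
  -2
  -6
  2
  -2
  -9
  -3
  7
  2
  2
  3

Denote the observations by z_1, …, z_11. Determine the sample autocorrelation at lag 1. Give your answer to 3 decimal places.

0.199

Mean z̄ = (-1 − 2 − 6 + 2 − 2 − 9 − 3 + 7 + 2 + 2 + 3)/11 = -0.6364
Numerator Σ_{t=1}^{10}(z_t−z̄)(z_{t+1}−z̄) = 39.8678
Denominator Σ(z_t−z̄)² = 200.5455
r_1 = 39.8678 / 200.5455 = 0.199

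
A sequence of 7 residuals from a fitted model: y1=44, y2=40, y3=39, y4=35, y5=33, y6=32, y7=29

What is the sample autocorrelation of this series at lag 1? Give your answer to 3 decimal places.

0.512

Mean ȳ = (44 + 40 + 39 + 35 + 33 + 32 + 29)/7 = 36.0000
Deviations from mean: 8.0000, 4.0000, 3.0000, -1.0000, -3.0000, -4.0000, -7.0000
Σ(y_t−ȳ)(y_{t+1}−ȳ) = (32.0000) + (12.0000) + (-3.0000) + (3.0000) + (12.0000) + (28.0000) = 84.0000
Denominator Σ(y_t−ȳ)² = 164.0000
r_1 = 84.0000 / 164.0000 = 0.512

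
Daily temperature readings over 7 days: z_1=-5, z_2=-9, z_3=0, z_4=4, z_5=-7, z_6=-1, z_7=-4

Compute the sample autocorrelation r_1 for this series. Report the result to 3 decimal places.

-0.191

Mean z̄ = (-5 − 9 + 0 + 4 − 7 − 1 − 4)/7 = -3.1429
Deviations from mean: -1.8571, -5.8571, 3.1429, 7.1429, -3.8571, 2.1429, -0.8571
Numerator Σ_{t=1}^{6}(z_t−z̄)(z_{t+1}−z̄) = -22.7347
Denominator Σ(z_t−z̄)² = 118.8571
r_1 = -22.7347 / 118.8571 = -0.191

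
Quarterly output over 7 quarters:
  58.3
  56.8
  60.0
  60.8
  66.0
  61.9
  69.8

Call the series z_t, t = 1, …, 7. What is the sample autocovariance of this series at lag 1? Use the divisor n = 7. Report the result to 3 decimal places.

Mean z̄ = (58.3 + 56.8 + 60.0 + 60.8 + 66.0 + 61.9 + 69.8)/7 = 61.9429
Σ_{t=1}^{6}(z_t−z̄)(z_{t+1}−z̄) = 25.7996
γ_1 = 25.7996 / 7 = 3.686

3.686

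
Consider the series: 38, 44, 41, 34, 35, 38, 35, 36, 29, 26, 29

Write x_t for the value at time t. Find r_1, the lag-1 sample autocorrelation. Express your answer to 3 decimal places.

0.610

Mean x̄ = (38 + 44 + 41 + 34 + 35 + 38 + 35 + 36 + 29 + 26 + 29)/11 = 35.0000
Numerator Σ_{t=1}^{10}(x_t−x̄)(x_{t+1}−x̄) = 177.0000
Denominator Σ(x_t−x̄)² = 290.0000
r_1 = 177.0000 / 290.0000 = 0.610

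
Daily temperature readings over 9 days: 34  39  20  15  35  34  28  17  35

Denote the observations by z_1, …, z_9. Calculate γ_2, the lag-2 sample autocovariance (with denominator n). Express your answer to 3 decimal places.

-43.019

Mean z̄ = (34 + 39 + 20 + 15 + 35 + 34 + 28 + 17 + 35)/9 = 28.5556
Σ_{t=1}^{7}(z_t−z̄)(z_{t+2}−z̄) = -387.1728
γ_2 = -387.1728 / 9 = -43.019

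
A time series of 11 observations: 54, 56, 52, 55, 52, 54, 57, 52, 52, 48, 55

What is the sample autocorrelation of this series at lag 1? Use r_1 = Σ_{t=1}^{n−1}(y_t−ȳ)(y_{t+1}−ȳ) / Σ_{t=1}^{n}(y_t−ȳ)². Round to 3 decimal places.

-0.152

Mean ȳ = (54 + 56 + 52 + 55 + 52 + 54 + 57 + 52 + 52 + 48 + 55)/11 = 53.3636
Numerator Σ_{t=1}^{10}(y_t−ȳ)(y_{t+1}−ȳ) = -9.4959
Denominator Σ(y_t−ȳ)² = 62.5455
r_1 = -9.4959 / 62.5455 = -0.152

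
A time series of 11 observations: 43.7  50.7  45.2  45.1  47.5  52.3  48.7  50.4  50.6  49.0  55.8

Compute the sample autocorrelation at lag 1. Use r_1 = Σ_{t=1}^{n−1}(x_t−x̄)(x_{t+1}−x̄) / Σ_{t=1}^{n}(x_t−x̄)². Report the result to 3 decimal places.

Mean x̄ = (43.7 + 50.7 + 45.2 + 45.1 + 47.5 + 52.3 + 48.7 + 50.4 + 50.6 + 49.0 + 55.8)/11 = 49.0000
Numerator Σ_{t=1}^{10}(x_t−x̄)(x_{t+1}−x̄) = 1.0800
Denominator Σ(x_t−x̄)² = 124.6200
r_1 = 1.0800 / 124.6200 = 0.009

0.009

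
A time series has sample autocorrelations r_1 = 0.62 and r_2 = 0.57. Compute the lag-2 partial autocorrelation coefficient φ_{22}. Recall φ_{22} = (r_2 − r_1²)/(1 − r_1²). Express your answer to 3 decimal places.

φ_{22} = (r_2 − r_1²) / (1 − r_1²)
r_1² = (0.62)² = 0.3844
Numerator = 0.57 − 0.3844 = 0.1856; denominator = 1 − 0.3844 = 0.6156
φ_{22} = 0.1856 / 0.6156 = 0.301

0.301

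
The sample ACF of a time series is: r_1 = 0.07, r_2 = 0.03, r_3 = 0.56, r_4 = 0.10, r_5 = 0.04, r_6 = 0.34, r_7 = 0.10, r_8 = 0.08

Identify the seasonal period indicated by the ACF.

3

The largest autocorrelation is r_3 = 0.56, with a weaker echo at lag 6 (0.34); the remaining lags stay at or below 0.10.
The dominant spike at lag 3 indicates a seasonal period of 3.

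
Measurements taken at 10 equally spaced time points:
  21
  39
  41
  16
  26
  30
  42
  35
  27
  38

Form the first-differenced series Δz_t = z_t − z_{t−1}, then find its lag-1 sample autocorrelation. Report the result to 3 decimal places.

First differences Δz: 18, 2, -25, 10, 4, 12, -7, -8, 11
Mean of differences = 1.8889
Numerator Σ(Δz_t−Δz̄)(Δz_{t+1}−Δz̄) = -272.9012
Denominator Σ(Δz_t−Δz̄)² = 1414.8889
r_1(Δz) = -272.9012 / 1414.8889 = -0.193

-0.193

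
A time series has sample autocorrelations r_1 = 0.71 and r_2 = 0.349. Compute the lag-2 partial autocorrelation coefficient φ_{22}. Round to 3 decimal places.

φ_{22} = (r_2 − r_1²) / (1 − r_1²)
r_1² = (0.71)² = 0.5041
Numerator = 0.349 − 0.5041 = -0.1551; denominator = 1 − 0.5041 = 0.4959
φ_{22} = -0.1551 / 0.4959 = -0.313

-0.313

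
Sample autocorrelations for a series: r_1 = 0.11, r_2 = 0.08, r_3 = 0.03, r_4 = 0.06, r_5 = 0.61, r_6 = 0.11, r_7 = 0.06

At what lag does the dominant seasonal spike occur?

The largest autocorrelation is r_5 = 0.61; the remaining lags stay at or below 0.11.
The dominant spike at lag 5 indicates a seasonal period of 5.

5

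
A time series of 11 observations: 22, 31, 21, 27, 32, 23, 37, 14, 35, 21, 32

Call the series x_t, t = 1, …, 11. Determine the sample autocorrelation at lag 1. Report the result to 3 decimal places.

Mean x̄ = (22 + 31 + 21 + 27 + 32 + 23 + 37 + 14 + 35 + 21 + 32)/11 = 26.8182
Numerator Σ_{t=1}^{10}(x_t−x̄)(x_{t+1}−x̄) = -416.3967
Denominator Σ(x_t−x̄)² = 511.6364
r_1 = -416.3967 / 511.6364 = -0.814

-0.814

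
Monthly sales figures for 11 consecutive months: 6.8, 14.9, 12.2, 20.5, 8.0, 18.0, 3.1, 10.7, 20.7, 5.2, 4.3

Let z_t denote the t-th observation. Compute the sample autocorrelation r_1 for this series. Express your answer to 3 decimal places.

-0.306

Mean z̄ = (6.8 + 14.9 + 12.2 + 20.5 + 8.0 + 18.0 + 3.1 + 10.7 + 20.7 + 5.2 + 4.3)/11 = 11.3091
Numerator Σ_{t=1}^{10}(z_t−z̄)(z_{t+1}−z̄) = -127.5555
Denominator Σ(z_t−z̄)² = 416.6091
r_1 = -127.5555 / 416.6091 = -0.306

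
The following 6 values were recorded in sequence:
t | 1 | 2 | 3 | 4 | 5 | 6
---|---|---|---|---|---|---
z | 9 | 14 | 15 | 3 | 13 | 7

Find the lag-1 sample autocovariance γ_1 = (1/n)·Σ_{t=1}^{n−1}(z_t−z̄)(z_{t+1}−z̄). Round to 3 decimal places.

Mean z̄ = (9 + 14 + 15 + 3 + 13 + 7)/6 = 10.1667
Deviations: -1.1667, 3.8333, 4.8333, -7.1667, 2.8333, -3.1667
Σ_{t=1}^{5}(z_t−z̄)(z_{t+1}−z̄) = -49.8611
γ_1 = -49.8611 / 6 = -8.310

-8.310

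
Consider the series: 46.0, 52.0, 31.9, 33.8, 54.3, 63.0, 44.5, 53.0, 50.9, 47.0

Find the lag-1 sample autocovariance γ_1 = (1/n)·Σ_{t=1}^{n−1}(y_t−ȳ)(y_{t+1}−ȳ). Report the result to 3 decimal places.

10.251

Mean ȳ = (46.0 + 52.0 + 31.9 + 33.8 + 54.3 + 63.0 + 44.5 + 53.0 + 50.9 + 47.0)/10 = 47.6400
Σ_{t=1}^{9}(y_t−ȳ)(y_{t+1}−ȳ) = 102.5144
γ_1 = 102.5144 / 10 = 10.251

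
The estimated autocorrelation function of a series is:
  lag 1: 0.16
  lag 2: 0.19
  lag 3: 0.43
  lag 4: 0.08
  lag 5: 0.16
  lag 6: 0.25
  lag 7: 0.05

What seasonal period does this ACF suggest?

The largest autocorrelation is r_3 = 0.43, with a weaker echo at lag 6 (0.25); the remaining lags stay at or below 0.19.
The dominant spike at lag 3 indicates a seasonal period of 3.

3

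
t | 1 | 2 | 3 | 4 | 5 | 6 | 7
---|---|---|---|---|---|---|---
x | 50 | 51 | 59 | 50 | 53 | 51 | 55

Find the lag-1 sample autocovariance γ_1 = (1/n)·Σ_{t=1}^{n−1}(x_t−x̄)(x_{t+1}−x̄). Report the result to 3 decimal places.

Mean x̄ = (50 + 51 + 59 + 50 + 53 + 51 + 55)/7 = 52.7143
Σ_{t=1}^{6}(x_t−x̄)(x_{t+1}−x̄) = -28.3673
γ_1 = -28.3673 / 7 = -4.052

-4.052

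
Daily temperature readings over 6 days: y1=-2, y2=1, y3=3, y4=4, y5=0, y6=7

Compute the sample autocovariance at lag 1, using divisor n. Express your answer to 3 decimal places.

-1.505

Mean ȳ = (-2 + 1 + 3 + 4 + 0 + 7)/6 = 2.1667
Σ_{t=1}^{5}(y_t−ȳ)(y_{t+1}−ȳ) = -9.0278
γ_1 = -9.0278 / 6 = -1.505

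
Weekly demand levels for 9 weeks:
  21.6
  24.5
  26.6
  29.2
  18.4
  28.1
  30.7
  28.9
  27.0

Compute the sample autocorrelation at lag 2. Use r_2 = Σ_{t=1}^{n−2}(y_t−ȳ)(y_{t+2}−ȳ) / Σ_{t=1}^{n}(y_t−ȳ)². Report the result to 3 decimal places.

Mean ȳ = (21.6 + 24.5 + 26.6 + 29.2 + 18.4 + 28.1 + 30.7 + 28.9 + 27.0)/9 = 26.1111
Σ(y_t−ȳ)(y_{t+2}−ȳ) = (-2.2054) + (-4.9765) + (-3.7699) + (6.1435) + (-35.3854) + (5.5468) + (4.0790) = -30.5680
Denominator Σ(y_t−ȳ)² = 125.7689
r_2 = -30.5680 / 125.7689 = -0.243

-0.243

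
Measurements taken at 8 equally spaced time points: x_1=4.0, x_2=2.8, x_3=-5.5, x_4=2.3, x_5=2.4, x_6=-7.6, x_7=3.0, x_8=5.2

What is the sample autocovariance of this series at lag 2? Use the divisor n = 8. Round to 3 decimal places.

Mean x̄ = (4.0 + 2.8 − 5.5 + 2.3 + 2.4 − 7.6 + 3.0 + 5.2)/8 = 0.8250
Σ_{t=1}^{6}(x_t−x̄)(x_{t+2}−x̄) = -72.9913
γ_2 = -72.9913 / 8 = -9.124

-9.124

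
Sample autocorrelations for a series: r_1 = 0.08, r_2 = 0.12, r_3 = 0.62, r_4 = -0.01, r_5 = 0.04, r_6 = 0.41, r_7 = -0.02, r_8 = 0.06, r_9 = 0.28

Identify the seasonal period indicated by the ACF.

The largest autocorrelation is r_3 = 0.62, with weaker echoes at lags 6 (0.41) and 9 (0.28); the remaining lags stay at or below 0.12.
The dominant spike at lag 3 indicates a seasonal period of 3.

3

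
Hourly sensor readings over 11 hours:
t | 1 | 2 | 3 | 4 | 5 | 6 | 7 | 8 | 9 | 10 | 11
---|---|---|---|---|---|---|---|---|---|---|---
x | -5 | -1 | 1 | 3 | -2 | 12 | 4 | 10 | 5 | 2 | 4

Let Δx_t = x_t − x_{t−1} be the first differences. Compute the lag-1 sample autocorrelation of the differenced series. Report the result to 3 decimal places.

-0.674

First differences Δx: 4, 2, 2, -5, 14, -8, 6, -5, -3, 2
Mean of differences = 0.9000
Numerator Σ(Δx_t−Δx̄)(Δx_{t+1}−Δx̄) = -252.5100
Denominator Σ(Δx_t−Δx̄)² = 374.9000
r_1(Δx) = -252.5100 / 374.9000 = -0.674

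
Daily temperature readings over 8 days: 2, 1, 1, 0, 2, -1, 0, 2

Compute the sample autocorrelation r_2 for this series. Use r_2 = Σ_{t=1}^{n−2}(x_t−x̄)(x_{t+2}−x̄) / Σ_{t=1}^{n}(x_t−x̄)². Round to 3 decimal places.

-0.144

Mean x̄ = (2 + 1 + 1 + 0 + 2 − 1 + 0 + 2)/8 = 0.8750
Deviations from mean: 1.1250, 0.1250, 0.1250, -0.8750, 1.1250, -1.8750, -0.8750, 1.1250
Numerator Σ_{t=1}^{6}(x_t−x̄)(x_{t+2}−x̄) = -1.2813
Denominator Σ(x_t−x̄)² = 8.8750
r_2 = -1.2813 / 8.8750 = -0.144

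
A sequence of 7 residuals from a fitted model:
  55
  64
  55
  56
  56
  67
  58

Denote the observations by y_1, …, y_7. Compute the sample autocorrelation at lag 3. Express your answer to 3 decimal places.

-0.237

Mean ȳ = (55 + 64 + 55 + 56 + 56 + 67 + 58)/7 = 58.7143
Deviations from mean: -3.7143, 5.2857, -3.7143, -2.7143, -2.7143, 8.2857, -0.7143
Numerator Σ_{t=1}^{4}(y_t−ȳ)(y_{t+3}−ȳ) = -33.1020
Denominator Σ(y_t−ȳ)² = 139.4286
r_3 = -33.1020 / 139.4286 = -0.237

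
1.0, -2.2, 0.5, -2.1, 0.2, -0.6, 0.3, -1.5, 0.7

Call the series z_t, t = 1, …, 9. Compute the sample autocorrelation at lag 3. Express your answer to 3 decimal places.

-0.469

Mean z̄ = (1.0 − 2.2 + 0.5 − 2.1 + 0.2 − 0.6 + 0.3 − 1.5 + 0.7)/9 = -0.4111
Σ(z_t−z̄)(z_{t+3}−z̄) = (-2.3832) + (-1.0932) + (-0.1721) + (-1.2010) + (-0.6654) + (-0.2099) = -5.7248
Denominator Σ(z_t−z̄)² = 12.2089
r_3 = -5.7248 / 12.2089 = -0.469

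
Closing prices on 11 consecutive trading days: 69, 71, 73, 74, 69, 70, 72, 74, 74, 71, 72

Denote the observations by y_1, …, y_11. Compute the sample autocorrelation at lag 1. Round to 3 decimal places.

Mean ȳ = (69 + 71 + 73 + 74 + 69 + 70 + 72 + 74 + 74 + 71 + 72)/11 = 71.7273
Numerator Σ_{t=1}^{10}(y_t−ȳ)(y_{t+1}−ȳ) = 5.9256
Denominator Σ(y_t−ȳ)² = 36.1818
r_1 = 5.9256 / 36.1818 = 0.164

0.164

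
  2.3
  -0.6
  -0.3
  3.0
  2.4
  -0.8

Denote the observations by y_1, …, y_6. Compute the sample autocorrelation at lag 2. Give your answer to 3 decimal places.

-0.681

Mean ȳ = (2.3 − 0.6 − 0.3 + 3.0 + 2.4 − 0.8)/6 = 1.0000
Deviations from mean: 1.3000, -1.6000, -1.3000, 2.0000, 1.4000, -1.8000
Numerator Σ_{t=1}^{4}(y_t−ȳ)(y_{t+2}−ȳ) = -10.3100
Denominator Σ(y_t−ȳ)² = 15.1400
r_2 = -10.3100 / 15.1400 = -0.681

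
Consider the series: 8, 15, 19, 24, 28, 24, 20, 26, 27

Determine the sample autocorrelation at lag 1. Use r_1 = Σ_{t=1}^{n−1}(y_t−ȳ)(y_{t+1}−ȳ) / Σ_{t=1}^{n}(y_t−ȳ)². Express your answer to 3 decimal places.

0.432

Mean ȳ = (8 + 15 + 19 + 24 + 28 + 24 + 20 + 26 + 27)/9 = 21.2222
Numerator Σ_{t=1}^{8}(y_t−ȳ)(y_{t+1}−ȳ) = 145.9506
Denominator Σ(y_t−ȳ)² = 337.5556
r_1 = 145.9506 / 337.5556 = 0.432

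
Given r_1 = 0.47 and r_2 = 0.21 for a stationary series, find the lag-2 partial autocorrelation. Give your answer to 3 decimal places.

-0.014

φ_{22} = (r_2 − r_1²) / (1 − r_1²)
r_1² = (0.47)² = 0.2209
Numerator = 0.21 − 0.2209 = -0.0109; denominator = 1 − 0.2209 = 0.7791
φ_{22} = -0.0109 / 0.7791 = -0.014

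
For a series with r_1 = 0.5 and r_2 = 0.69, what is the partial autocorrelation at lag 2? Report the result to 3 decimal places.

0.587

φ_{22} = (r_2 − r_1²) / (1 − r_1²)
r_1² = (0.5)² = 0.25
Numerator = 0.69 − 0.2500 = 0.4400; denominator = 1 − 0.2500 = 0.7500
φ_{22} = 0.4400 / 0.7500 = 0.587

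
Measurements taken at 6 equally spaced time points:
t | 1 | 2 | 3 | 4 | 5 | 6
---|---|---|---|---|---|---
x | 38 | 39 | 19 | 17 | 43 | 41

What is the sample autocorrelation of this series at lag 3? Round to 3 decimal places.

Mean x̄ = (38 + 39 + 19 + 17 + 43 + 41)/6 = 32.8333
Deviations from mean: 5.1667, 6.1667, -13.8333, -15.8333, 10.1667, 8.1667
Numerator Σ_{t=1}^{3}(x_t−x̄)(x_{t+3}−x̄) = -132.0833
Denominator Σ(x_t−x̄)² = 676.8333
r_3 = -132.0833 / 676.8333 = -0.195

-0.195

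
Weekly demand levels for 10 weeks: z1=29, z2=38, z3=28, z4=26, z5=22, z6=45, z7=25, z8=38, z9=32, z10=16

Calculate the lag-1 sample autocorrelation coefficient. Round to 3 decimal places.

-0.346

Mean z̄ = (29 + 38 + 28 + 26 + 22 + 45 + 25 + 38 + 32 + 16)/10 = 29.9000
Numerator Σ_{t=1}^{9}(z_t−z̄)(z_{t+1}−z̄) = -229.6100
Denominator Σ(z_t−z̄)² = 662.9000
r_1 = -229.6100 / 662.9000 = -0.346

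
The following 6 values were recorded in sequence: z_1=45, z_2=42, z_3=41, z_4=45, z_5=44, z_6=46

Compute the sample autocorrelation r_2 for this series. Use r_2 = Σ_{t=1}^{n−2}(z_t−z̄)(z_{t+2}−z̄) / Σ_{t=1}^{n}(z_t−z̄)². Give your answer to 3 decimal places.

-0.180

Mean z̄ = (45 + 42 + 41 + 45 + 44 + 46)/6 = 43.8333
Deviations from mean: 1.1667, -1.8333, -2.8333, 1.1667, 0.1667, 2.1667
Numerator Σ_{t=1}^{4}(z_t−z̄)(z_{t+2}−z̄) = -3.3889
Denominator Σ(z_t−z̄)² = 18.8333
r_2 = -3.3889 / 18.8333 = -0.180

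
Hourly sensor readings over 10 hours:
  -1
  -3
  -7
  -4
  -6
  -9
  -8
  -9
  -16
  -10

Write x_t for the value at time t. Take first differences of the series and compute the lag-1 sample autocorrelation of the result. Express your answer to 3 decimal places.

-0.475

First differences Δx: -2, -4, 3, -2, -3, 1, -1, -7, 6
Mean of differences = -1.0000
Numerator Σ(Δx_t−Δx̄)(Δx_{t+1}−Δx̄) = -57.0000
Denominator Σ(Δx_t−Δx̄)² = 120.0000
r_1(Δx) = -57.0000 / 120.0000 = -0.475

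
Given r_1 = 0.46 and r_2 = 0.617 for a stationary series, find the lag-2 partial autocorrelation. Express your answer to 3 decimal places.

φ_{22} = (r_2 − r_1²) / (1 − r_1²)
r_1² = (0.46)² = 0.2116
Numerator = 0.617 − 0.2116 = 0.4054; denominator = 1 − 0.2116 = 0.7884
φ_{22} = 0.4054 / 0.7884 = 0.514

0.514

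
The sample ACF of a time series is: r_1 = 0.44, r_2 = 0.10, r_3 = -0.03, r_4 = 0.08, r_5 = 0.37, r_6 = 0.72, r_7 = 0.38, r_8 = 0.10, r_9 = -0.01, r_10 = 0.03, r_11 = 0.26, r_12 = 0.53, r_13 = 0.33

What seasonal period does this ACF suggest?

6

The largest autocorrelation is r_6 = 0.72, with a weaker echo at lag 12 (0.53); the remaining lags stay at or below 0.44. The elevated value at lag 1 (0.44), dropping to 0.10 at lag 2, reflects decaying short-term dependence rather than seasonality.
The dominant spike at lag 6 indicates a seasonal period of 6.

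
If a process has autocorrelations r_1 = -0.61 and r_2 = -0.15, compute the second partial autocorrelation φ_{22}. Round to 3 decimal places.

φ_{22} = (r_2 − r_1²) / (1 − r_1²)
r_1² = (-0.61)² = 0.3721
Numerator = -0.15 − 0.3721 = -0.5221; denominator = 1 − 0.3721 = 0.6279
φ_{22} = -0.5221 / 0.6279 = -0.832

-0.832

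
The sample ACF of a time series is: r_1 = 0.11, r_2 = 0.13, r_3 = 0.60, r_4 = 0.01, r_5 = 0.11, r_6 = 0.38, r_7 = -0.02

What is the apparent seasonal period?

The largest autocorrelation is r_3 = 0.60, with a weaker echo at lag 6 (0.38); the remaining lags stay at or below 0.13.
The dominant spike at lag 3 indicates a seasonal period of 3.

3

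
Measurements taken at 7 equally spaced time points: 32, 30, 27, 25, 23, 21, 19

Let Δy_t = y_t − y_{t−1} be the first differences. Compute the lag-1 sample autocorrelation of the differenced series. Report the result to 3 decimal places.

-0.233

First differences Δy: -2, -3, -2, -2, -2, -2
Mean of differences = -2.1667
Numerator Σ(Δy_t−Δȳ)(Δy_{t+1}−Δȳ) = -0.1944
Denominator Σ(Δy_t−Δȳ)² = 0.8333
r_1(Δy) = -0.1944 / 0.8333 = -0.233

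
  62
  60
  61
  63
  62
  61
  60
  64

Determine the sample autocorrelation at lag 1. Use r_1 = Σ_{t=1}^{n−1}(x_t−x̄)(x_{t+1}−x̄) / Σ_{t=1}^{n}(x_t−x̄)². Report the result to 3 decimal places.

-0.217

Mean x̄ = (62 + 60 + 61 + 63 + 62 + 61 + 60 + 64)/8 = 61.6250
Deviations from mean: 0.3750, -1.6250, -0.6250, 1.3750, 0.3750, -0.6250, -1.6250, 2.3750
Σ(x_t−x̄)(x_{t+1}−x̄) = (-0.6094) + (1.0156) + (-0.8594) + (0.5156) + (-0.2344) + (1.0156) + (-3.8594) = -3.0156
Denominator Σ(x_t−x̄)² = 13.8750
r_1 = -3.0156 / 13.8750 = -0.217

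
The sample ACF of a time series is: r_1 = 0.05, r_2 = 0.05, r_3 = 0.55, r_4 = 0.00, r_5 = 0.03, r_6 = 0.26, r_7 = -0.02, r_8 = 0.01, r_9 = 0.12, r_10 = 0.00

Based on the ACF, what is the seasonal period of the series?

3

The largest autocorrelation is r_3 = 0.55, with a weaker echo at lag 6 (0.26); the remaining lags stay at or below 0.12.
The dominant spike at lag 3 indicates a seasonal period of 3.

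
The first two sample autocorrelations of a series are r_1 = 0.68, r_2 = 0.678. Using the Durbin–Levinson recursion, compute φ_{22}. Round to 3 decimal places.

φ_{22} = (r_2 − r_1²) / (1 − r_1²)
r_1² = (0.68)² = 0.4624
Numerator = 0.678 − 0.4624 = 0.2156; denominator = 1 − 0.4624 = 0.5376
φ_{22} = 0.2156 / 0.5376 = 0.401

0.401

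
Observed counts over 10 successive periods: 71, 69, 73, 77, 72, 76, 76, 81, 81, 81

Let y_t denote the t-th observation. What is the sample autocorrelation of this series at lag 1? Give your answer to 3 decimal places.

Mean ȳ = (71 + 69 + 73 + 77 + 72 + 76 + 76 + 81 + 81 + 81)/10 = 75.7000
Numerator Σ_{t=1}^{9}(y_t−ȳ)(y_{t+1}−ȳ) = 98.0100
Denominator Σ(y_t−ȳ)² = 174.1000
r_1 = 98.0100 / 174.1000 = 0.563

0.563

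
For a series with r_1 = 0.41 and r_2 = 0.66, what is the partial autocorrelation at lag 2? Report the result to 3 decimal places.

φ_{22} = (r_2 − r_1²) / (1 − r_1²)
r_1² = (0.41)² = 0.1681
Numerator = 0.66 − 0.1681 = 0.4919; denominator = 1 − 0.1681 = 0.8319
φ_{22} = 0.4919 / 0.8319 = 0.591

0.591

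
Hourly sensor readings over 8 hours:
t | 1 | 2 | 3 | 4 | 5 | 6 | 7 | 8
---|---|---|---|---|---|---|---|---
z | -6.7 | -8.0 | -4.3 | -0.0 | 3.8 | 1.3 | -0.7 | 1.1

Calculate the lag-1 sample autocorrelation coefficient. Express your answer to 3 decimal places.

0.613

Mean z̄ = (-6.7 − 8.0 − 4.3 − 0.0 + 3.8 + 1.3 − 0.7 + 1.1)/8 = -1.6875
Deviations from mean: -5.0125, -6.3125, -2.6125, 1.6875, 5.4875, 2.9875, 0.9875, 2.7875
Numerator Σ_{t=1}^{7}(z_t−z̄)(z_{t+1}−z̄) = 75.0811
Denominator Σ(z_t−z̄)² = 122.4288
r_1 = 75.0811 / 122.4288 = 0.613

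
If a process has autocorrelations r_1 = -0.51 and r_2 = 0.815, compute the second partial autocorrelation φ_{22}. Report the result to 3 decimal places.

φ_{22} = (r_2 − r_1²) / (1 − r_1²)
r_1² = (-0.51)² = 0.2601
Numerator = 0.815 − 0.2601 = 0.5549; denominator = 1 − 0.2601 = 0.7399
φ_{22} = 0.5549 / 0.7399 = 0.750

0.750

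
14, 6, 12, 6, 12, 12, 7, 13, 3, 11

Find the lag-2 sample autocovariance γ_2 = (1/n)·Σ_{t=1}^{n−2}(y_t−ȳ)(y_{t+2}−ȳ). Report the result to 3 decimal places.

Mean ȳ = (14 + 6 + 12 + 6 + 12 + 12 + 7 + 13 + 3 + 11)/10 = 9.6000
Σ_{t=1}^{8}(y_t−ȳ)(y_{t+2}−ȳ) = 44.4800
γ_2 = 44.4800 / 10 = 4.448

4.448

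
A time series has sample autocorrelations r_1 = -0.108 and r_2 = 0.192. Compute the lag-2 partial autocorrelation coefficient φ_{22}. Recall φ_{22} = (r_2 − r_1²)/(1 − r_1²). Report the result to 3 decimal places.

0.182

φ_{22} = (r_2 − r_1²) / (1 − r_1²)
r_1² = (-0.108)² = 0.011664
Numerator = 0.192 − 0.0117 = 0.1803; denominator = 1 − 0.0117 = 0.9883
φ_{22} = 0.1803 / 0.9883 = 0.182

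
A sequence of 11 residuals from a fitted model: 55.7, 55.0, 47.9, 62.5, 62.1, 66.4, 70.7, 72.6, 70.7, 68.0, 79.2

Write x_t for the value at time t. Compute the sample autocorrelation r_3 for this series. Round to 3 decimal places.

0.155

Mean x̄ = (55.7 + 55.0 + 47.9 + 62.5 + 62.1 + 66.4 + 70.7 + 72.6 + 70.7 + 68.0 + 79.2)/11 = 64.6182
Numerator Σ_{t=1}^{8}(x_t−x̄)(x_{t+3}−x̄) = 128.1336
Denominator Σ(x_t−x̄)² = 827.2964
r_3 = 128.1336 / 827.2964 = 0.155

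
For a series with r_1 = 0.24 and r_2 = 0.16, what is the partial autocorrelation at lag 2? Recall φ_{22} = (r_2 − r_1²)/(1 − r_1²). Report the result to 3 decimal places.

0.109

φ_{22} = (r_2 − r_1²) / (1 − r_1²)
r_1² = (0.24)² = 0.0576
Numerator = 0.16 − 0.0576 = 0.1024; denominator = 1 − 0.0576 = 0.9424
φ_{22} = 0.1024 / 0.9424 = 0.109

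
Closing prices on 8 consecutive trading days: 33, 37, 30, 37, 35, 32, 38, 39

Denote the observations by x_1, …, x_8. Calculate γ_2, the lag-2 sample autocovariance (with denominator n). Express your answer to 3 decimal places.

-0.410

Mean x̄ = (33 + 37 + 30 + 37 + 35 + 32 + 38 + 39)/8 = 35.1250
Deviations: -2.1250, 1.8750, -5.1250, 1.8750, -0.1250, -3.1250, 2.8750, 3.8750
Σ_{t=1}^{6}(x_t−x̄)(x_{t+2}−x̄) = -3.2813
γ_2 = -3.2813 / 8 = -0.410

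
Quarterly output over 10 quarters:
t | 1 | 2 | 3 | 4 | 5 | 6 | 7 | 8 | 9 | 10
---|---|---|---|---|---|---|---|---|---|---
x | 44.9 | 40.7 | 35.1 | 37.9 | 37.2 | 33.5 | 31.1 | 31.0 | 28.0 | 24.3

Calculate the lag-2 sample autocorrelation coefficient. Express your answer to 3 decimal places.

Mean x̄ = (44.9 + 40.7 + 35.1 + 37.9 + 37.2 + 33.5 + 31.1 + 31.0 + 28.0 + 24.3)/10 = 34.3700
Numerator Σ_{t=1}^{8}(x_t−x̄)(x_{t+2}−x̄) = 77.4702
Denominator Σ(x_t−x̄)² = 336.7410
r_2 = 77.4702 / 336.7410 = 0.230

0.230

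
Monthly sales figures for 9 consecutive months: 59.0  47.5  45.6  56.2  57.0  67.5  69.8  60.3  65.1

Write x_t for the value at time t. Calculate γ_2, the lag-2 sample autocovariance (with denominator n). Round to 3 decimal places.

Mean x̄ = (59.0 + 47.5 + 45.6 + 56.2 + 57.0 + 67.5 + 69.8 + 60.3 + 65.1)/9 = 58.6667
Σ_{t=1}^{7}(x_t−x̄)(x_{t+2}−x̄) = 90.6744
γ_2 = 90.6744 / 9 = 10.075

10.075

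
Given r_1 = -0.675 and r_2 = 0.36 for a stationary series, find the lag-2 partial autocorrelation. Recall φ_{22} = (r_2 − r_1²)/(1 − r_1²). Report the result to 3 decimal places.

-0.176

φ_{22} = (r_2 − r_1²) / (1 − r_1²)
r_1² = (-0.675)² = 0.455625
Numerator = 0.36 − 0.4556 = -0.0956; denominator = 1 − 0.4556 = 0.5444
φ_{22} = -0.0956 / 0.5444 = -0.176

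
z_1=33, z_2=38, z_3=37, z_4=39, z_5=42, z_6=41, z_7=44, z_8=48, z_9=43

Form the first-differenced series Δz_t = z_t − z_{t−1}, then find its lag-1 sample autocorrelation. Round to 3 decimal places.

-0.375

First differences Δz: 5, -1, 2, 3, -1, 3, 4, -5
Mean of differences = 1.2500
Numerator Σ(Δz_t−Δz̄)(Δz_{t+1}−Δz̄) = -29.0625
Denominator Σ(Δz_t−Δz̄)² = 77.5000
r_1(Δz) = -29.0625 / 77.5000 = -0.375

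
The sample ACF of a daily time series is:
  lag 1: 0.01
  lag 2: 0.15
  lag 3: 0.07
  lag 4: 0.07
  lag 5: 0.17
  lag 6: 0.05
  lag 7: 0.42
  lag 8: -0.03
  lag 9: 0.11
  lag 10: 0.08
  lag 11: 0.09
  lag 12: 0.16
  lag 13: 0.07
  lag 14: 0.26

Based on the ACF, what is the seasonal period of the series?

7

The largest autocorrelation is r_7 = 0.42, with a weaker echo at lag 14 (0.26); the remaining lags stay at or below 0.17.
The dominant spike at lag 7 indicates a seasonal period of 7.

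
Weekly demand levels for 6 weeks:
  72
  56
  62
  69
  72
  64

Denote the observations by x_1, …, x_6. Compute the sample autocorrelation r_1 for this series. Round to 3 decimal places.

-0.134

Mean x̄ = (72 + 56 + 62 + 69 + 72 + 64)/6 = 65.8333
Σ(x_t−x̄)(x_{t+1}−x̄) = (-60.6389) + (37.6944) + (-12.1389) + (19.5278) + (-11.3056) = -26.8611
Denominator Σ(x_t−x̄)² = 200.8333
r_1 = -26.8611 / 200.8333 = -0.134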